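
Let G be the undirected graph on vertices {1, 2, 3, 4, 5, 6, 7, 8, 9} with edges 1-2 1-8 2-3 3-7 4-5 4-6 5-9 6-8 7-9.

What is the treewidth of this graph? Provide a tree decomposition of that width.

Every bag has size at most 3, so the width is 3 − 1 = 2 and tw(G) ≤ 2. The edges 5–4–6–8–1–2–3–7–9–5 form a cycle, so G is not a tree and its treewidth is at least 2. The upper and lower bounds meet at 2, so that is the treewidth.

Treewidth 2.
Bags: B1 = {4, 5, 6}  B2 = {5, 6, 8}  B3 = {1, 5, 8}  B4 = {1, 2, 5}  B5 = {2, 3, 5}  B6 = {3, 5, 7}  B7 = {5, 7, 9}
Tree: B1–B2, B2–B3, B3–B4, B4–B5, B5–B6, B6–B7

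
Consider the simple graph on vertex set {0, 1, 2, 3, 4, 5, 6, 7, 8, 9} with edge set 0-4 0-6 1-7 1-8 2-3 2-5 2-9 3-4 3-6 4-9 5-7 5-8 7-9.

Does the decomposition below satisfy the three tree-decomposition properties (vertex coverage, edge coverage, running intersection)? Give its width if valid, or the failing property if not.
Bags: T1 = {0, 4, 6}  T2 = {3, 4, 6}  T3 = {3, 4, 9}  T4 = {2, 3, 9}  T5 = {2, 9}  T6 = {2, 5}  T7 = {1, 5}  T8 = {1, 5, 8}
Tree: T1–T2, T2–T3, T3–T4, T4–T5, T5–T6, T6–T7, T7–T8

No — vertex 7 appears in no bag.

A tree decomposition must satisfy three properties: every vertex lies in some bag; for every edge, both endpoints lie together in some bag; and for every vertex, the bags containing it form a connected subtree. Here vertex 7 appears in no bag, so the decomposition is invalid.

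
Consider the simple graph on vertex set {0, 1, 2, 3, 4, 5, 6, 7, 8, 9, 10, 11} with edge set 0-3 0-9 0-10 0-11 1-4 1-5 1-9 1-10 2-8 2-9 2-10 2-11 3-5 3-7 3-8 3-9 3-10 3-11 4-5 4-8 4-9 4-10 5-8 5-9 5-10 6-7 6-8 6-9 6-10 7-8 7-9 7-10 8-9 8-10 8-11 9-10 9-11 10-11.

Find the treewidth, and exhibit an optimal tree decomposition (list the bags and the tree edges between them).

The largest bag has 5 vertices, giving width 4; this decomposition certifies tw(G) ≤ 4. For the lower bound, the 5 vertices {0, 3, 9, 10, 11} are pairwise adjacent, and any tree decomposition puts a clique entirely inside one bag — forcing width ≥ 4. Combining the bounds, tw(G) = 4.

Treewidth 4.
One such decomposition:
Bags: B1 = {3, 5, 8, 9, 10}  B2 = {3, 7, 8, 9, 10}  B3 = {3, 8, 9, 10, 11}  B4 = {6, 7, 8, 9, 10}  B5 = {2, 8, 9, 10, 11}  B6 = {4, 5, 8, 9, 10}  B7 = {1, 4, 5, 9, 10}  B8 = {0, 3, 9, 10, 11}
Tree: B1–B2, B2–B3, B2–B4, B3–B5, B1–B6, B6–B7, B3–B8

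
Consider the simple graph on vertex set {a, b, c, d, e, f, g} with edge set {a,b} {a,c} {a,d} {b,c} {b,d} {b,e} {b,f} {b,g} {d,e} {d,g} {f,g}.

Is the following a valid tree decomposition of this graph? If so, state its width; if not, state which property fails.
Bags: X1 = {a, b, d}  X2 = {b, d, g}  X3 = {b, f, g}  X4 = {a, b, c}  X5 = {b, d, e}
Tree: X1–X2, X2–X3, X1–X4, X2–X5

Checking the three conditions: (i) the bags cover all of {a, b, c, d, e, f, g}; (ii) for each edge, some bag contains both endpoints; (iii) the bags containing any fixed vertex form a subtree. All hold, so the decomposition is valid with width 3 − 1 = 2.

Yes; width 2.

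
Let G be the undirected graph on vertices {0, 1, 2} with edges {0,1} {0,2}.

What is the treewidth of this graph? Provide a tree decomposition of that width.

Each bag holds 2 vertices, so the decomposition has width 1, which upper-bounds the treewidth. Any graph with an edge has treewidth ≥ 1, and G has the edge 1–0. Therefore the treewidth is 1.

Treewidth 1.
Bags: B1 = {0, 1}  B2 = {0, 2}
Tree: B1–B2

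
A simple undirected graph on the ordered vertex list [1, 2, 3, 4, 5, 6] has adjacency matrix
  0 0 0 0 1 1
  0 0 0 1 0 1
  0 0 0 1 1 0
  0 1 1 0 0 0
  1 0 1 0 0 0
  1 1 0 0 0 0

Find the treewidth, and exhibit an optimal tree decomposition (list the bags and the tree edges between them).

Treewidth 2.
One optimal decomposition is:
Bags: B1 = {1, 5, 6}  B2 = {3, 5, 6}  B3 = {3, 4, 6}  B4 = {2, 4, 6}
Tree: B1–B2, B2–B3, B3–B4

Each bag holds 3 vertices, so the decomposition has width 2, which upper-bounds the treewidth. For the lower bound, G contains the cycle 6–1–5–3–4–2–6, so G is not a forest; only forests have treewidth ≤ 1, hence tw(G) ≥ 2. Hence tw(G) = 2 exactly.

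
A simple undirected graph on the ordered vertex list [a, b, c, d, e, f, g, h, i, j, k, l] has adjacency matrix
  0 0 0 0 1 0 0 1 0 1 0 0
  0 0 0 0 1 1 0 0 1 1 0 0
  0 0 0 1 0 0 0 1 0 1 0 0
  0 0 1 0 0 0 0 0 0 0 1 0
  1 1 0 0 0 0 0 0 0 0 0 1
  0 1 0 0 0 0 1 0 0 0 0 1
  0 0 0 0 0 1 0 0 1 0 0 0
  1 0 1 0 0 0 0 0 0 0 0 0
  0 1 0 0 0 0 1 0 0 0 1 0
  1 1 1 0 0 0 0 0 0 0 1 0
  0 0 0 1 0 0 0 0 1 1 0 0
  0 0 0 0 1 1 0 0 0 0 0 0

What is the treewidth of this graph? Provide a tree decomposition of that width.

Treewidth 3.
One such decomposition:
Bags: B1 = {f, g, i, l}  B2 = {b, f, i, l}  B3 = {b, e, i, l}  B4 = {b, e, i, k}  B5 = {b, e, j, k}  B6 = {a, e, j, k}  B7 = {a, d, j, k}  B8 = {a, c, d, j}  B9 = {a, c, d, h}
Tree: B1–B2, B2–B3, B3–B4, B4–B5, B5–B6, B6–B7, B7–B8, B8–B9

Every bag has size at most 4, so the width is 4 − 1 = 3 and tw(G) ≤ 3. For the lower bound: the 4 vertex sets {f,g,l}, {i}, {b}, {a,e,j,k} are disjoint, each induces a connected subgraph, and every pair is joined by at least one edge of G. Contracting each set to a single vertex therefore yields K_{4} as a minor, and since treewidth is minor-monotone, tw(G) ≥ tw(K_{4}) = 3. Hence tw(G) = 3 exactly.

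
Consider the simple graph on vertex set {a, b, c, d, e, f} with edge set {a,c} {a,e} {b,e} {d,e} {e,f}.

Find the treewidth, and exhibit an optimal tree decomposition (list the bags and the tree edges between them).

Treewidth 1.
Bags: B1 = {e, f}  B2 = {a, e}  B3 = {a, c}  B4 = {d, e}  B5 = {b, e}
Tree: B1–B2, B2–B3, B2–B4, B1–B5

The largest bag has 2 vertices, giving width 1; this decomposition certifies tw(G) ≤ 1. G has an edge, so its treewidth is at least 1. Therefore the treewidth is 1.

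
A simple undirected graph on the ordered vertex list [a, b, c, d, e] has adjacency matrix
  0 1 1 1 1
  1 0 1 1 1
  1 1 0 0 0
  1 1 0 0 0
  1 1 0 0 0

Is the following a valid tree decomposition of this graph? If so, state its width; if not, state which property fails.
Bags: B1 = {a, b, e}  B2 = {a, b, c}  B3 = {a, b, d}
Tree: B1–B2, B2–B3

Yes; width 2.

Every vertex of G appears in some bag (union = {a, b, c, d, e}); every edge is covered by a bag; and for each vertex v the set of bags containing v is connected in the bag tree. The decomposition is therefore valid. The largest bag has 3 vertices, so the width is 2.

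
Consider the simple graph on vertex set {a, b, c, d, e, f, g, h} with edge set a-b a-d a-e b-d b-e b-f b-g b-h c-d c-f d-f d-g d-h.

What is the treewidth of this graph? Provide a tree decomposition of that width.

Treewidth 2.
One optimal decomposition is:
Bags: B1 = {a, b, d}  B2 = {b, d, h}  B3 = {b, d, g}  B4 = {a, b, e}  B5 = {b, d, f}  B6 = {c, d, f}
Tree: B1–B2, B2–B3, B1–B4, B2–B5, B5–B6

The largest bag has 3 vertices, giving width 2; this decomposition certifies tw(G) ≤ 2. On the other hand G contains the 3-clique {c, d, f}. A clique must lie in a single bag of any decomposition, so no decomposition can have width below 2. Hence tw(G) = 2 exactly.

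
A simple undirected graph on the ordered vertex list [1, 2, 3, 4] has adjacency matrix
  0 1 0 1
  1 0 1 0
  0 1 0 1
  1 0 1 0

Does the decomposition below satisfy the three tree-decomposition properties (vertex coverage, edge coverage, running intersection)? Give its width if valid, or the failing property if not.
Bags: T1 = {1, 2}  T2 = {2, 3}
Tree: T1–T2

No — vertex 4 appears in no bag.

A tree decomposition must satisfy three properties: every vertex lies in some bag; for every edge, both endpoints lie together in some bag; and for every vertex, the bags containing it form a connected subtree. Here vertex 4 appears in no bag, so the decomposition is invalid.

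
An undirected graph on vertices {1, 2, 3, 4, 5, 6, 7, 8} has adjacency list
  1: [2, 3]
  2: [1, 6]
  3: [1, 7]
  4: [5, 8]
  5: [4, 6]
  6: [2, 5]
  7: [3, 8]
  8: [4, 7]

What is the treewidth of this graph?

2

A width-2 tree decomposition is:
Bags: B1 = {1, 2, 3}  B2 = {2, 3, 6}  B3 = {3, 5, 6}  B4 = {3, 4, 5}  B5 = {3, 4, 8}  B6 = {3, 7, 8}
Tree: B1–B2, B2–B3, B3–B4, B4–B5, B5–B6
Each bag holds 3 vertices, so the decomposition has width 2, which upper-bounds the treewidth. Since 3–1–2–6–5–4–8–7–3 is a cycle in G, G is not acyclic. Forests are exactly the graphs of treewidth ≤ 1, so tw(G) ≥ 2. The upper and lower bounds meet at 2, so that is the treewidth.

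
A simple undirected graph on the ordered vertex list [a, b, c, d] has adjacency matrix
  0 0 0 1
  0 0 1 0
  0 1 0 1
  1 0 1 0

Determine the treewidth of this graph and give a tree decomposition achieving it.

Every bag has size at most 2, so the width is 2 − 1 = 1 and tw(G) ≤ 1. Any graph with an edge has treewidth ≥ 1, and G has the edge a–d. Hence tw(G) = 1 exactly.

Treewidth 1.
Bags: B1 = {a, d}  B2 = {c, d}  B3 = {b, c}
Tree: B1–B2, B2–B3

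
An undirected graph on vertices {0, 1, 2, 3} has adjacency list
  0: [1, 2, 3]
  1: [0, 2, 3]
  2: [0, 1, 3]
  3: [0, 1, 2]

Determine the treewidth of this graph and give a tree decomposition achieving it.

Treewidth 3.
One optimal decomposition is:
Bags: B1 = {0, 1, 2, 3}
Tree: (single bag)

A single bag containing all 4 vertices is trivially a valid decomposition of width 3. On the other hand G contains the 4-clique {0, 1, 2, 3}. A clique must lie in a single bag of any decomposition, so no decomposition can have width below 3. Combining the bounds, tw(G) = 3.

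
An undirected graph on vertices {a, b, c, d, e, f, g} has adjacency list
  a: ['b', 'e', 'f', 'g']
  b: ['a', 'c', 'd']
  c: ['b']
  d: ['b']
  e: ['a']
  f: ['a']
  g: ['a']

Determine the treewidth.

A width-1 tree decomposition is:
Bags: B1 = {a, b}  B2 = {a, f}  B3 = {a, e}  B4 = {b, d}  B5 = {a, g}  B6 = {b, c}
Tree: B1–B2, B2–B3, B1–B4, B1–B5, B4–B6
The largest bag has 2 vertices, giving width 1; this decomposition certifies tw(G) ≤ 1. Since G has at least one edge (e.g. b–a), it is not an edgeless graph, so tw(G) ≥ 1. Hence tw(G) = 1 exactly.

1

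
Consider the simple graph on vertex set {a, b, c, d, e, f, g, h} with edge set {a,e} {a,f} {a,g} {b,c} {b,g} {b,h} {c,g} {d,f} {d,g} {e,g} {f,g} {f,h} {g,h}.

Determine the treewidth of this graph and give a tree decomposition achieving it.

Treewidth 2.
One such decomposition:
Bags: B1 = {d, f, g}  B2 = {f, g, h}  B3 = {a, f, g}  B4 = {b, g, h}  B5 = {b, c, g}  B6 = {a, e, g}
Tree: B1–B2, B1–B3, B2–B4, B4–B5, B3–B6

Each bag holds 3 vertices, so the decomposition has width 2, which upper-bounds the treewidth. For the lower bound, the 3 vertices {a, e, g} are pairwise adjacent, and any tree decomposition puts a clique entirely inside one bag — forcing width ≥ 2. The upper and lower bounds meet at 2, so that is the treewidth.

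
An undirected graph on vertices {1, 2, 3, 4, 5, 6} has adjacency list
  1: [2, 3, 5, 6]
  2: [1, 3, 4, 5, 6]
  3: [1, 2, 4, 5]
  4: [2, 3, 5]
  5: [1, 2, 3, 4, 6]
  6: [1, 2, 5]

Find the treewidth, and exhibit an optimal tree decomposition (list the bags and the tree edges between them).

Treewidth 3.
Bags: B1 = {1, 2, 3, 5}  B2 = {1, 2, 5, 6}  B3 = {2, 3, 4, 5}
Tree: B1–B2, B1–B3

The largest bag has 4 vertices, giving width 3; this decomposition certifies tw(G) ≤ 3. For the lower bound, the 4 vertices {1, 2, 3, 5} are pairwise adjacent, and any tree decomposition puts a clique entirely inside one bag — forcing width ≥ 3. The upper and lower bounds meet at 3, so that is the treewidth.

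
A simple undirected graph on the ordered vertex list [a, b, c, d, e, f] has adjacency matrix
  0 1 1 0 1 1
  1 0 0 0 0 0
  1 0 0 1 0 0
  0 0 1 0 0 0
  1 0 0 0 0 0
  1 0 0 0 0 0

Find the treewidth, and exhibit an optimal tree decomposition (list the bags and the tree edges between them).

Each bag holds 2 vertices, so the decomposition has width 1, which upper-bounds the treewidth. Since G has at least one edge (e.g. f–a), it is not an edgeless graph, so tw(G) ≥ 1. Hence tw(G) = 1 exactly.

Treewidth 1.
Bags: B1 = {a, f}  B2 = {a, b}  B3 = {a, c}  B4 = {c, d}  B5 = {a, e}
Tree: B1–B2, B1–B3, B3–B4, B3–B5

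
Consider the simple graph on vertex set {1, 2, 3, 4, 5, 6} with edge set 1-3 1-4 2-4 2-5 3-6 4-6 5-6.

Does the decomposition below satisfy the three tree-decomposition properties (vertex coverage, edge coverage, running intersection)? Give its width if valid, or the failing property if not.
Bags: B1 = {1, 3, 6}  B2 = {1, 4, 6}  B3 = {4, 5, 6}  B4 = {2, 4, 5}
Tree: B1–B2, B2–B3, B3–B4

Checking the three conditions: (i) the bags cover all of {1, 2, 3, 4, 5, 6}; (ii) for each edge, some bag contains both endpoints; (iii) the bags containing any fixed vertex form a subtree. All hold, so the decomposition is valid with width 3 − 1 = 2.

Yes; width 2.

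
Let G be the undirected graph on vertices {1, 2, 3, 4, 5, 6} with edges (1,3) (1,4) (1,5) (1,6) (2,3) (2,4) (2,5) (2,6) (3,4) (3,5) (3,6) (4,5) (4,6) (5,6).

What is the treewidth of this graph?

4

A width-4 tree decomposition is:
Bags: B1 = {1, 3, 4, 5, 6}  B2 = {2, 3, 4, 5, 6}
Tree: B1–B2
Each bag holds 5 vertices, so the decomposition has width 4, which upper-bounds the treewidth. For the lower bound, the 5 vertices {1, 3, 4, 5, 6} are pairwise adjacent, and any tree decomposition puts a clique entirely inside one bag — forcing width ≥ 4. Therefore the treewidth is 4.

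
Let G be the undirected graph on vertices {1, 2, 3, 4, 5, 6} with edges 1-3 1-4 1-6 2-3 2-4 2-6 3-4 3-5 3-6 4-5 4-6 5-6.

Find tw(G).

3

A width-3 tree decomposition is:
Bags: B1 = {1, 3, 4, 6}  B2 = {2, 3, 4, 6}  B3 = {3, 4, 5, 6}
Tree: B1–B2, B1–B3
The largest bag has 4 vertices, giving width 3; this decomposition certifies tw(G) ≤ 3. For the lower bound, the 4 vertices {1, 3, 4, 6} are pairwise adjacent, and any tree decomposition puts a clique entirely inside one bag — forcing width ≥ 3. Combining the bounds, tw(G) = 3.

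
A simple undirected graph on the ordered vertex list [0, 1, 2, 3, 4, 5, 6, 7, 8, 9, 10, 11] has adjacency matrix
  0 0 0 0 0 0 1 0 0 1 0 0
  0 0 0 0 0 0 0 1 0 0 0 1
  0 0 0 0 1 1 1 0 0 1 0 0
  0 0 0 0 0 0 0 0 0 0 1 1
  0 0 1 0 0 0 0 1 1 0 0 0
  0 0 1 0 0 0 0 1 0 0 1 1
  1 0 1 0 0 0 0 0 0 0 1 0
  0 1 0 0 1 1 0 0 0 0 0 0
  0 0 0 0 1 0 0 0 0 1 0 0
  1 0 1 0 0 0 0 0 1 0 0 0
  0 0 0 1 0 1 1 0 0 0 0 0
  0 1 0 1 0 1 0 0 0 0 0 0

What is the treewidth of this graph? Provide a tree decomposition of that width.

Treewidth 3.
One optimal decomposition is:
Bags: B1 = {0, 4, 8, 9}  B2 = {0, 2, 4, 9}  B3 = {0, 2, 4, 6}  B4 = {2, 4, 6, 7}  B5 = {2, 5, 6, 7}  B6 = {5, 6, 7, 10}  B7 = {1, 5, 7, 10}  B8 = {1, 5, 10, 11}  B9 = {1, 3, 10, 11}
Tree: B1–B2, B2–B3, B3–B4, B4–B5, B5–B6, B6–B7, B7–B8, B8–B9

Each bag holds 4 vertices, so the decomposition has width 3, which upper-bounds the treewidth. For the lower bound: the 4 vertex sets {0,8,9}, {4}, {2}, {5,6,7,10} are disjoint, each induces a connected subgraph, and every pair is joined by at least one edge of G. Contracting each set to a single vertex therefore yields K_{4} as a minor, and since treewidth is minor-monotone, tw(G) ≥ tw(K_{4}) = 3. Therefore the treewidth is 3.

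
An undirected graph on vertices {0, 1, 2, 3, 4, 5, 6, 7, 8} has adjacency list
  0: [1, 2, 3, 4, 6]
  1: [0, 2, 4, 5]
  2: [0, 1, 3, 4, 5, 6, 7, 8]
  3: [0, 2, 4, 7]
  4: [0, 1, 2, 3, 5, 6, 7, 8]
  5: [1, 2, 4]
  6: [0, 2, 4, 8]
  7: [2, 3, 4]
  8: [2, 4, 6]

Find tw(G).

3

A width-3 tree decomposition is:
Bags: B1 = {0, 2, 3, 4}  B2 = {0, 1, 2, 4}  B3 = {0, 2, 4, 6}  B4 = {2, 4, 6, 8}  B5 = {2, 3, 4, 7}  B6 = {1, 2, 4, 5}
Tree: B1–B2, B2–B3, B3–B4, B1–B5, B2–B6
Each bag holds 4 vertices, so the decomposition has width 3, which upper-bounds the treewidth. For the lower bound, the 4 vertices {0, 1, 2, 4} are pairwise adjacent, and any tree decomposition puts a clique entirely inside one bag — forcing width ≥ 3. Combining the bounds, tw(G) = 3.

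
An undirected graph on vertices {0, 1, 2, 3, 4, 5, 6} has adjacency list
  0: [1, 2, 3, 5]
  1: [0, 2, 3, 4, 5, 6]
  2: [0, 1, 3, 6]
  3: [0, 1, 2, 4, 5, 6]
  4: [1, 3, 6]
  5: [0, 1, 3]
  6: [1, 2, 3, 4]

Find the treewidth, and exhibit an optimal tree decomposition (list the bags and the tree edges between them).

Treewidth 3.
Bags: B1 = {1, 2, 3, 6}  B2 = {0, 1, 2, 3}  B3 = {0, 1, 3, 5}  B4 = {1, 3, 4, 6}
Tree: B1–B2, B2–B3, B1–B4

Each bag holds 4 vertices, so the decomposition has width 3, which upper-bounds the treewidth. Conversely, {0, 1, 2, 3} is a clique of size 4, and the vertices of any clique must share a bag in every tree decomposition; so some bag has ≥ 4 vertices and tw(G) ≥ 3. The upper and lower bounds meet at 3, so that is the treewidth.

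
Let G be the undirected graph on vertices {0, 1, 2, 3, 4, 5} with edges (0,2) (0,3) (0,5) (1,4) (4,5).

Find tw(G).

1

A width-1 tree decomposition is:
Bags: B1 = {0, 5}  B2 = {4, 5}  B3 = {0, 3}  B4 = {0, 2}  B5 = {1, 4}
Tree: B1–B2, B1–B3, B1–B4, B2–B5
Each bag holds 2 vertices, so the decomposition has width 1, which upper-bounds the treewidth. Since G has at least one edge (e.g. 0–5), it is not an edgeless graph, so tw(G) ≥ 1. The upper and lower bounds meet at 1, so that is the treewidth.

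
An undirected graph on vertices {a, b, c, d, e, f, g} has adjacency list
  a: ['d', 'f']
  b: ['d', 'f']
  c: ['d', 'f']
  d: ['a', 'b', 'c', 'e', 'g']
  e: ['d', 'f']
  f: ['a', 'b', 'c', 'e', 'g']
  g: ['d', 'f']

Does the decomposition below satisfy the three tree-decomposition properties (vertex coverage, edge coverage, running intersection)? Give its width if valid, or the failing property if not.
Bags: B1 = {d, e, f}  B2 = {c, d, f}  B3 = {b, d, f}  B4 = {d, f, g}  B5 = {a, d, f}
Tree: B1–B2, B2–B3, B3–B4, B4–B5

Vertex coverage: the bags together contain {a, b, c, d, e, f, g}, the full vertex set. Edge coverage: each edge of G has both endpoints in at least one bag. Running intersection: for every vertex, the bags containing it form a connected subtree. All three properties hold, so this is a valid tree decomposition of width max|bag| − 1 = 2, and hence tw(G) ≤ 2.

Yes; width 2.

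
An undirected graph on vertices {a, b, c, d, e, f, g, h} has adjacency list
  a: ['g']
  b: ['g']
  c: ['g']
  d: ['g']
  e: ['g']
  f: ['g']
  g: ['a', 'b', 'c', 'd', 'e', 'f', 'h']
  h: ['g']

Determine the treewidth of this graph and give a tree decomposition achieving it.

Treewidth 1.
Bags: B1 = {g, h}  B2 = {a, g}  B3 = {f, g}  B4 = {e, g}  B5 = {d, g}  B6 = {c, g}  B7 = {b, g}
Tree: B1–B2, B2–B3, B3–B4, B4–B5, B1–B6, B5–B7

Each bag holds 2 vertices, so the decomposition has width 1, which upper-bounds the treewidth. Since G has at least one edge (e.g. h–g), it is not an edgeless graph, so tw(G) ≥ 1. Therefore the treewidth is 1.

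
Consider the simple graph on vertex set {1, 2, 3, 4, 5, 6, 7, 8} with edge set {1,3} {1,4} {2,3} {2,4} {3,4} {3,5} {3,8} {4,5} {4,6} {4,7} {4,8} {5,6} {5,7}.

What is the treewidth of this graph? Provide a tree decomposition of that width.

Treewidth 2.
One such decomposition:
Bags: B1 = {3, 4, 8}  B2 = {3, 4, 5}  B3 = {2, 3, 4}  B4 = {1, 3, 4}  B5 = {4, 5, 6}  B6 = {4, 5, 7}
Tree: B1–B2, B2–B3, B1–B4, B2–B5, B2–B6

The largest bag has 3 vertices, giving width 2; this decomposition certifies tw(G) ≤ 2. Conversely, {3, 4, 8} is a clique of size 3, and the vertices of any clique must share a bag in every tree decomposition; so some bag has ≥ 3 vertices and tw(G) ≥ 2. Hence tw(G) = 2 exactly.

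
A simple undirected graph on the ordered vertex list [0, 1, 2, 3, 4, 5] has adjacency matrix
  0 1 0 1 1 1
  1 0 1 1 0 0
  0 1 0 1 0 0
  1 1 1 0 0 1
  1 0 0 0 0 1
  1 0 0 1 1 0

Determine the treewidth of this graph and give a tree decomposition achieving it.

Treewidth 2.
One optimal decomposition is:
Bags: B1 = {0, 1, 3}  B2 = {0, 3, 5}  B3 = {0, 4, 5}  B4 = {1, 2, 3}
Tree: B1–B2, B2–B3, B1–B4

Each bag holds 3 vertices, so the decomposition has width 2, which upper-bounds the treewidth. For the lower bound, the 3 vertices {0, 1, 3} are pairwise adjacent, and any tree decomposition puts a clique entirely inside one bag — forcing width ≥ 2. Combining the bounds, tw(G) = 2.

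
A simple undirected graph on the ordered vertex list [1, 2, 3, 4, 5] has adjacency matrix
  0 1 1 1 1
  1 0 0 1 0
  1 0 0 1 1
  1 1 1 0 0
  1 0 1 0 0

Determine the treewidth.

2

A width-2 tree decomposition is:
Bags: B1 = {1, 3, 5}  B2 = {1, 3, 4}  B3 = {1, 2, 4}
Tree: B1–B2, B2–B3
The largest bag has 3 vertices, giving width 2; this decomposition certifies tw(G) ≤ 2. For the lower bound, the 3 vertices {1, 2, 4} are pairwise adjacent, and any tree decomposition puts a clique entirely inside one bag — forcing width ≥ 2. Hence tw(G) = 2 exactly.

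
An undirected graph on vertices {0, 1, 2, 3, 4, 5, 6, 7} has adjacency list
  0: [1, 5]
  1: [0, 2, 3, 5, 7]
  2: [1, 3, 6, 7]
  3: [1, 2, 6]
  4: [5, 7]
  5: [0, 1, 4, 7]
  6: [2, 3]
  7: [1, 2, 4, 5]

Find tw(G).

A width-2 tree decomposition is:
Bags: B1 = {1, 2, 7}  B2 = {1, 5, 7}  B3 = {1, 2, 3}  B4 = {2, 3, 6}  B5 = {0, 1, 5}  B6 = {4, 5, 7}
Tree: B1–B2, B1–B3, B3–B4, B2–B5, B2–B6
Each bag holds 3 vertices, so the decomposition has width 2, which upper-bounds the treewidth. Conversely, {0, 1, 5} is a clique of size 3, and the vertices of any clique must share a bag in every tree decomposition; so some bag has ≥ 3 vertices and tw(G) ≥ 2. Combining the bounds, tw(G) = 2.

2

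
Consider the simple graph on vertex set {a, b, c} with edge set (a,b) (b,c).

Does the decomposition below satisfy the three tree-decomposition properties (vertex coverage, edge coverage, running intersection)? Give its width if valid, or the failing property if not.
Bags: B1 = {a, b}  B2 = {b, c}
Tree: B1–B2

Every vertex of G appears in some bag (union = {a, b, c}); every edge is covered by a bag; and for each vertex v the set of bags containing v is connected in the bag tree. The decomposition is therefore valid. The largest bag has 2 vertices, so the width is 1.

Yes; width 1.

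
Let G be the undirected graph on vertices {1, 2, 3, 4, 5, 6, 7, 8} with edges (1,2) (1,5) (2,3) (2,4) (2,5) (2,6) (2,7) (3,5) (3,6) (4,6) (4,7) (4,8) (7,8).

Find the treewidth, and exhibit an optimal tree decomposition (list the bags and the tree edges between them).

Treewidth 2.
One optimal decomposition is:
Bags: B1 = {2, 4, 6}  B2 = {2, 3, 6}  B3 = {2, 4, 7}  B4 = {4, 7, 8}  B5 = {2, 3, 5}  B6 = {1, 2, 5}
Tree: B1–B2, B1–B3, B3–B4, B2–B5, B5–B6

The largest bag has 3 vertices, giving width 2; this decomposition certifies tw(G) ≤ 2. For the lower bound, the 3 vertices {4, 7, 8} are pairwise adjacent, and any tree decomposition puts a clique entirely inside one bag — forcing width ≥ 2. The upper and lower bounds meet at 2, so that is the treewidth.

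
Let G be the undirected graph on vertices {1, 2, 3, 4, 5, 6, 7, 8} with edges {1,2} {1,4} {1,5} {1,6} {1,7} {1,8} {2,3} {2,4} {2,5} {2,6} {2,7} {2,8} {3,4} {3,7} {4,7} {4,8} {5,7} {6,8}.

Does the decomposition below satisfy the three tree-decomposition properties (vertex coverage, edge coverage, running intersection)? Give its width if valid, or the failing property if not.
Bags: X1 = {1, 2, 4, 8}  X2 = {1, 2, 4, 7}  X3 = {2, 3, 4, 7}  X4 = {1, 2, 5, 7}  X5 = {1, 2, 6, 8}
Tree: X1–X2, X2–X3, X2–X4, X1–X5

Checking the three conditions: (i) the bags cover all of {1, 2, 3, 4, 5, 6, 7, 8}; (ii) for each edge, some bag contains both endpoints; (iii) the bags containing any fixed vertex form a subtree. All hold, so the decomposition is valid with width 4 − 1 = 3.

Yes; width 3.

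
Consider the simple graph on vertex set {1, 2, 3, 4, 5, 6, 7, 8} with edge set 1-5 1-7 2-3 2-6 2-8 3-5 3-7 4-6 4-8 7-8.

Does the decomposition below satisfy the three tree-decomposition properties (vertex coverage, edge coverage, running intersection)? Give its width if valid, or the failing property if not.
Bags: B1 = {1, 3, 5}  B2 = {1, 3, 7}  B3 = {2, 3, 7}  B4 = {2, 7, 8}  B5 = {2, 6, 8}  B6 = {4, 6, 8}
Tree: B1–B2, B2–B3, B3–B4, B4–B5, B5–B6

Yes; width 2.

Vertex coverage: the bags together contain {1, 2, 3, 4, 5, 6, 7, 8}, the full vertex set. Edge coverage: each edge of G has both endpoints in at least one bag. Running intersection: for every vertex, the bags containing it form a connected subtree. All three properties hold, so this is a valid tree decomposition of width max|bag| − 1 = 2, and hence tw(G) ≤ 2.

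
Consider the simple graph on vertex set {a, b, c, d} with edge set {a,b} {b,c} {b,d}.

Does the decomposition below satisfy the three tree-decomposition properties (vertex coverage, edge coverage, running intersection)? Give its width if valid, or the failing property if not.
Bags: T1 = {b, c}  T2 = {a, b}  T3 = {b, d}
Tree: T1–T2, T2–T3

Checking the three conditions: (i) the bags cover all of {a, b, c, d}; (ii) for each edge, some bag contains both endpoints; (iii) the bags containing any fixed vertex form a subtree. All hold, so the decomposition is valid with width 2 − 1 = 1.

Yes; width 1.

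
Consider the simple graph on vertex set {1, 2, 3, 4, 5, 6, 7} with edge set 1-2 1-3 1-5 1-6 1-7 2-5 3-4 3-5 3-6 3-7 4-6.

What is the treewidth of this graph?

A width-2 tree decomposition is:
Bags: B1 = {1, 3, 5}  B2 = {1, 3, 6}  B3 = {3, 4, 6}  B4 = {1, 2, 5}  B5 = {1, 3, 7}
Tree: B1–B2, B2–B3, B1–B4, B2–B5
Each bag holds 3 vertices, so the decomposition has width 2, which upper-bounds the treewidth. For the lower bound, the 3 vertices {1, 2, 5} are pairwise adjacent, and any tree decomposition puts a clique entirely inside one bag — forcing width ≥ 2. Hence tw(G) = 2 exactly.

2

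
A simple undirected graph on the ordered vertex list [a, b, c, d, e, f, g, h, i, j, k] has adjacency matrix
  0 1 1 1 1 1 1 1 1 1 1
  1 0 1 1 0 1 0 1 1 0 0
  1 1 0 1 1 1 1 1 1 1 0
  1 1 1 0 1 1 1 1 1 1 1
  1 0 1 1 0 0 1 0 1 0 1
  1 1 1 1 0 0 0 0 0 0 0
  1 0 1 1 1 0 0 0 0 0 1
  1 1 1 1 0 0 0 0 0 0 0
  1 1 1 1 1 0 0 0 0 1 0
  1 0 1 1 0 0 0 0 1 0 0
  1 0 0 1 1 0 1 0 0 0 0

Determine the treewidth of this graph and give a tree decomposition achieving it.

The largest bag has 5 vertices, giving width 4; this decomposition certifies tw(G) ≤ 4. For the lower bound, the 5 vertices {a, c, d, e, g} are pairwise adjacent, and any tree decomposition puts a clique entirely inside one bag — forcing width ≥ 4. The upper and lower bounds meet at 4, so that is the treewidth.

Treewidth 4.
One such decomposition:
Bags: B1 = {a, b, c, d, i}  B2 = {a, c, d, e, i}  B3 = {a, c, d, i, j}  B4 = {a, c, d, e, g}  B5 = {a, b, c, d, h}  B6 = {a, d, e, g, k}  B7 = {a, b, c, d, f}
Tree: B1–B2, B1–B3, B2–B4, B1–B5, B4–B6, B1–B7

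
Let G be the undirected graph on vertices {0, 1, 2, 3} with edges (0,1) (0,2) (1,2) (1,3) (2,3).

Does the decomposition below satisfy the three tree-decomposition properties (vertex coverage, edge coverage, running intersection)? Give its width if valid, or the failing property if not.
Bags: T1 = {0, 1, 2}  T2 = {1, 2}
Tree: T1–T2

A tree decomposition must satisfy three properties: every vertex lies in some bag; for every edge, both endpoints lie together in some bag; and for every vertex, the bags containing it form a connected subtree. Here vertex 3 appears in no bag, so the decomposition is invalid.

No — vertex 3 appears in no bag.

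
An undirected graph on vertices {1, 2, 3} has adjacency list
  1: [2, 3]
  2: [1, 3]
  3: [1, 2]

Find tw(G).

A width-2 tree decomposition is:
Bags: B1 = {1, 2, 3}
Tree: (single bag)
With just one bag of size 3, the width is 3 − 1 = 2, so tw(G) ≤ 2. On the other hand G contains the 3-clique {1, 2, 3}. A clique must lie in a single bag of any decomposition, so no decomposition can have width below 2. Hence tw(G) = 2 exactly.

2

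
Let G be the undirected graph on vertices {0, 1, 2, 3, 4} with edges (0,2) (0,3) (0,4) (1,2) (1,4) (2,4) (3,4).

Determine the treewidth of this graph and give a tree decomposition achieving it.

Each bag holds 3 vertices, so the decomposition has width 2, which upper-bounds the treewidth. For the lower bound, the 3 vertices {0, 2, 4} are pairwise adjacent, and any tree decomposition puts a clique entirely inside one bag — forcing width ≥ 2. The upper and lower bounds meet at 2, so that is the treewidth.

Treewidth 2.
One optimal decomposition is:
Bags: B1 = {0, 2, 4}  B2 = {1, 2, 4}  B3 = {0, 3, 4}
Tree: B1–B2, B1–B3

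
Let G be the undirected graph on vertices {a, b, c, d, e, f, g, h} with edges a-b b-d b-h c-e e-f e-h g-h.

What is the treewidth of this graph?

A width-1 tree decomposition is:
Bags: B1 = {g, h}  B2 = {e, h}  B3 = {b, h}  B4 = {b, d}  B5 = {c, e}  B6 = {a, b}  B7 = {e, f}
Tree: B1–B2, B1–B3, B3–B4, B2–B5, B4–B6, B2–B7
The largest bag has 2 vertices, giving width 1; this decomposition certifies tw(G) ≤ 1. Since G has at least one edge (e.g. h–g), it is not an edgeless graph, so tw(G) ≥ 1. Hence tw(G) = 1 exactly.

1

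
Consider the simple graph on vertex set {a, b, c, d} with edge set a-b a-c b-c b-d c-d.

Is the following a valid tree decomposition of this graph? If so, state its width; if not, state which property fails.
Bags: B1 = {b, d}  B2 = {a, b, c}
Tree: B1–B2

A tree decomposition must satisfy three properties: every vertex lies in some bag; for every edge, both endpoints lie together in some bag; and for every vertex, the bags containing it form a connected subtree. Here edge (c,d) lies in no bag, so the decomposition is invalid.

No — edge (c,d) lies in no bag.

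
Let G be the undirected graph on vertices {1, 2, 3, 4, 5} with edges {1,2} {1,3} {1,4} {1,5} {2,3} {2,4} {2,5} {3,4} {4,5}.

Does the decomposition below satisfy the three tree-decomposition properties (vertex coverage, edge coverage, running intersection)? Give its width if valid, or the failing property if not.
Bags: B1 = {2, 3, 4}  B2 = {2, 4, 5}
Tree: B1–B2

A tree decomposition must satisfy three properties: every vertex lies in some bag; for every edge, both endpoints lie together in some bag; and for every vertex, the bags containing it form a connected subtree. Here vertex 1 appears in no bag, so the decomposition is invalid.

No — vertex 1 appears in no bag.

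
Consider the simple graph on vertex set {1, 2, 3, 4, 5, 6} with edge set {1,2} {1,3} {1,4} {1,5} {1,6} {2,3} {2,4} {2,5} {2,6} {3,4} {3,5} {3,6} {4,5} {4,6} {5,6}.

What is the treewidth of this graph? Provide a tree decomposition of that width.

Treewidth 5.
One optimal decomposition is:
Bags: B1 = {1, 2, 3, 4, 5, 6}
Tree: (single bag)

With just one bag of size 6, the width is 6 − 1 = 5, so tw(G) ≤ 5. Conversely, {1, 2, 3, 4, 5, 6} is a clique of size 6, and the vertices of any clique must share a bag in every tree decomposition; so some bag has ≥ 6 vertices and tw(G) ≥ 5. The upper and lower bounds meet at 5, so that is the treewidth.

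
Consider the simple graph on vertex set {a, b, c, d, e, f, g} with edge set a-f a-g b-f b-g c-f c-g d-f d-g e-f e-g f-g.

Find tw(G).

A width-2 tree decomposition is:
Bags: B1 = {e, f, g}  B2 = {c, f, g}  B3 = {d, f, g}  B4 = {b, f, g}  B5 = {a, f, g}
Tree: B1–B2, B2–B3, B1–B4, B1–B5
Every bag has size at most 3, so the width is 3 − 1 = 2 and tw(G) ≤ 2. For the lower bound, the 3 vertices {d, f, g} are pairwise adjacent, and any tree decomposition puts a clique entirely inside one bag — forcing width ≥ 2. Combining the bounds, tw(G) = 2.

2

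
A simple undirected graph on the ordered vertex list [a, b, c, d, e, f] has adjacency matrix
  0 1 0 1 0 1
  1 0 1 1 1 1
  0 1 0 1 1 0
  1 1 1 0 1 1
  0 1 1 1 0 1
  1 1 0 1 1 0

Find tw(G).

A width-3 tree decomposition is:
Bags: B1 = {b, d, e, f}  B2 = {b, c, d, e}  B3 = {a, b, d, f}
Tree: B1–B2, B1–B3
Every bag has size at most 4, so the width is 4 − 1 = 3 and tw(G) ≤ 3. For the lower bound, the 4 vertices {b, c, d, e} are pairwise adjacent, and any tree decomposition puts a clique entirely inside one bag — forcing width ≥ 3. Hence tw(G) = 3 exactly.

3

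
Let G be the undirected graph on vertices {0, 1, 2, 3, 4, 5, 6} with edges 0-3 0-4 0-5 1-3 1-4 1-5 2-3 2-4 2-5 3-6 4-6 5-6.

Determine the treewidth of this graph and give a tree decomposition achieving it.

The largest bag has 4 vertices, giving width 3; this decomposition certifies tw(G) ≤ 3. For the lower bound: the 4 vertex sets {0,4}, {1,3}, {5}, {6} are disjoint, each induces a connected subgraph, and every pair is joined by at least one edge of G. Contracting each set to a single vertex therefore yields K_{4} as a minor, and since treewidth is minor-monotone, tw(G) ≥ tw(K_{4}) = 3. Hence tw(G) = 3 exactly.

Treewidth 3.
Bags: B1 = {0, 3, 4, 5}  B2 = {1, 3, 4, 5}  B3 = {3, 4, 5, 6}  B4 = {2, 3, 4, 5}
Tree: B1–B2, B2–B3, B3–B4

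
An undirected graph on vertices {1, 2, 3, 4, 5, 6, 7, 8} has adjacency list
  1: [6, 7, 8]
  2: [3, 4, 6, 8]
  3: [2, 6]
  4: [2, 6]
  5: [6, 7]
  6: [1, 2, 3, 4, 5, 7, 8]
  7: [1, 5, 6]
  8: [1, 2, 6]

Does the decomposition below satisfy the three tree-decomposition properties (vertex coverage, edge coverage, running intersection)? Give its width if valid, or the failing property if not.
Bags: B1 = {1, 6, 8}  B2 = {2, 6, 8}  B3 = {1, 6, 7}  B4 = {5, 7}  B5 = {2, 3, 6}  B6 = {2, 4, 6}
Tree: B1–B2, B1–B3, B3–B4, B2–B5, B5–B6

No — edge (6,5) lies in no bag.

A tree decomposition must satisfy three properties: every vertex lies in some bag; for every edge, both endpoints lie together in some bag; and for every vertex, the bags containing it form a connected subtree. Here edge (6,5) lies in no bag, so the decomposition is invalid.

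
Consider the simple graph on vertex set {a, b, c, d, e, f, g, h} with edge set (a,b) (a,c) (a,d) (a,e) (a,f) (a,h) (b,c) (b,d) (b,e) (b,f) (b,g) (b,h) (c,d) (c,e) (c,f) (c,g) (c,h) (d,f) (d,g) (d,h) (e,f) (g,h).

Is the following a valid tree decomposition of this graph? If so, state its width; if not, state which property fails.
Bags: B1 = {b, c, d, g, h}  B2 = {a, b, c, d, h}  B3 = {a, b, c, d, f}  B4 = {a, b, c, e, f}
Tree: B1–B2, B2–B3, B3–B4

Vertex coverage: the bags together contain {a, b, c, d, e, f, g, h}, the full vertex set. Edge coverage: each edge of G has both endpoints in at least one bag. Running intersection: for every vertex, the bags containing it form a connected subtree. All three properties hold, so this is a valid tree decomposition of width max|bag| − 1 = 4, and hence tw(G) ≤ 4.

Yes; width 4.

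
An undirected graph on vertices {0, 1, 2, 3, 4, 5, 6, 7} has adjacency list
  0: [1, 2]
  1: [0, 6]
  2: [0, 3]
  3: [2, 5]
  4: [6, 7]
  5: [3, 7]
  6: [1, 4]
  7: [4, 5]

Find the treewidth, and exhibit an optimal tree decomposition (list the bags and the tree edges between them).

Each bag holds 3 vertices, so the decomposition has width 2, which upper-bounds the treewidth. For the lower bound, G contains the cycle 3–2–0–1–6–4–7–5–3, so G is not a forest; only forests have treewidth ≤ 1, hence tw(G) ≥ 2. The upper and lower bounds meet at 2, so that is the treewidth.

Treewidth 2.
One optimal decomposition is:
Bags: B1 = {0, 2, 3}  B2 = {0, 1, 3}  B3 = {1, 3, 6}  B4 = {3, 4, 6}  B5 = {3, 4, 7}  B6 = {3, 5, 7}
Tree: B1–B2, B2–B3, B3–B4, B4–B5, B5–B6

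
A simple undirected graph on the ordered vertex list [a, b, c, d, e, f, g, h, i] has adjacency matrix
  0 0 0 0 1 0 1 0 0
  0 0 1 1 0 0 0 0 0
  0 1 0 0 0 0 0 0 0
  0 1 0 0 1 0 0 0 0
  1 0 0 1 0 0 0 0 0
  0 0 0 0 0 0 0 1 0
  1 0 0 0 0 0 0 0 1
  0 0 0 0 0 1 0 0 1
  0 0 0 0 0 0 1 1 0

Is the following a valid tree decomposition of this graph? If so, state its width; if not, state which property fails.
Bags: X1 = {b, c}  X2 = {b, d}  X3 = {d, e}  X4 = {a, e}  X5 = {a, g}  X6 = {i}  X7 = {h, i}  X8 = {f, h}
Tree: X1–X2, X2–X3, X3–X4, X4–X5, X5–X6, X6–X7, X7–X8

A tree decomposition must satisfy three properties: every vertex lies in some bag; for every edge, both endpoints lie together in some bag; and for every vertex, the bags containing it form a connected subtree. Here edge (g,i) lies in no bag, so the decomposition is invalid.

No — edge (g,i) lies in no bag.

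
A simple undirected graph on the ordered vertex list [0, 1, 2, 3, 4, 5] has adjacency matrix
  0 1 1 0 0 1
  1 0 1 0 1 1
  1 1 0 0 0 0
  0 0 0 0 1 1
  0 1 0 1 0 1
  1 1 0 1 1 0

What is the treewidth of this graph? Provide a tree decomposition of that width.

Treewidth 2.
Bags: B1 = {0, 1, 5}  B2 = {0, 1, 2}  B3 = {1, 4, 5}  B4 = {3, 4, 5}
Tree: B1–B2, B1–B3, B3–B4

Every bag has size at most 3, so the width is 3 − 1 = 2 and tw(G) ≤ 2. Conversely, {0, 1, 2} is a clique of size 3, and the vertices of any clique must share a bag in every tree decomposition; so some bag has ≥ 3 vertices and tw(G) ≥ 2. Therefore the treewidth is 2.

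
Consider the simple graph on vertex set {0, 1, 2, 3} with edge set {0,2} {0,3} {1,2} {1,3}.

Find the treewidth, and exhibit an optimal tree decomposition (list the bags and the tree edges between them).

Every bag has size at most 3, so the width is 3 − 1 = 2 and tw(G) ≤ 2. For the lower bound, G contains the cycle 0–2–1–3–0, so G is not a forest; only forests have treewidth ≤ 1, hence tw(G) ≥ 2. Hence tw(G) = 2 exactly.

Treewidth 2.
Bags: B1 = {0, 1, 2}  B2 = {0, 1, 3}
Tree: B1–B2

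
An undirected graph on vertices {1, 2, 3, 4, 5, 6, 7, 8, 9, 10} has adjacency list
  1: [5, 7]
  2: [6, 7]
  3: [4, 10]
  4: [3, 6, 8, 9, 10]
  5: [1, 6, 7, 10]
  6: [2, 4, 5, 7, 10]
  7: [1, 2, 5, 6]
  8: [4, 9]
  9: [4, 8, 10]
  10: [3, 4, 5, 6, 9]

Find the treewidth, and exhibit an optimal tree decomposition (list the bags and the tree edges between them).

Treewidth 2.
Bags: B1 = {5, 6, 7}  B2 = {1, 5, 7}  B3 = {5, 6, 10}  B4 = {4, 6, 10}  B5 = {2, 6, 7}  B6 = {3, 4, 10}  B7 = {4, 9, 10}  B8 = {4, 8, 9}
Tree: B1–B2, B1–B3, B3–B4, B1–B5, B4–B6, B6–B7, B7–B8

Each bag holds 3 vertices, so the decomposition has width 2, which upper-bounds the treewidth. Conversely, {1, 5, 7} is a clique of size 3, and the vertices of any clique must share a bag in every tree decomposition; so some bag has ≥ 3 vertices and tw(G) ≥ 2. The upper and lower bounds meet at 2, so that is the treewidth.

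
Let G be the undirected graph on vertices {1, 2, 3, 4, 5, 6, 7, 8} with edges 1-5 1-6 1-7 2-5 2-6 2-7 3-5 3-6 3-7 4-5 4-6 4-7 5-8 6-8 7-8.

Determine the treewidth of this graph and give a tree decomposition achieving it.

Treewidth 3.
Bags: B1 = {1, 5, 6, 7}  B2 = {5, 6, 7, 8}  B3 = {2, 5, 6, 7}  B4 = {3, 5, 6, 7}  B5 = {4, 5, 6, 7}
Tree: B1–B2, B2–B3, B3–B4, B4–B5

Each bag holds 4 vertices, so the decomposition has width 3, which upper-bounds the treewidth. For the lower bound: the 4 vertex sets {1,6}, {7,8}, {5}, {2} are disjoint, each induces a connected subgraph, and every pair is joined by at least one edge of G. Contracting each set to a single vertex therefore yields K_{4} as a minor, and since treewidth is minor-monotone, tw(G) ≥ tw(K_{4}) = 3. Hence tw(G) = 3 exactly.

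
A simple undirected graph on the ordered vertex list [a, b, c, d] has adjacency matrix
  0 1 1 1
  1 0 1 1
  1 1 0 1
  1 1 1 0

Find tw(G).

A width-3 tree decomposition is:
Bags: B1 = {a, b, c, d}
Tree: (single bag)
A single bag containing all 4 vertices is trivially a valid decomposition of width 3. Conversely, {a, b, c, d} is a clique of size 4, and the vertices of any clique must share a bag in every tree decomposition; so some bag has ≥ 4 vertices and tw(G) ≥ 3. Combining the bounds, tw(G) = 3.

3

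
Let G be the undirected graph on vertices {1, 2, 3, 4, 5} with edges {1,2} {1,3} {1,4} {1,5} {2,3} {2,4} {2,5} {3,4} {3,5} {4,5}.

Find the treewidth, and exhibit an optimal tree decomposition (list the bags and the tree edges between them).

A single bag containing all 5 vertices is trivially a valid decomposition of width 4. On the other hand G contains the 5-clique {1, 2, 3, 4, 5}. A clique must lie in a single bag of any decomposition, so no decomposition can have width below 4. Hence tw(G) = 4 exactly.

Treewidth 4.
One such decomposition:
Bags: B1 = {1, 2, 3, 4, 5}
Tree: (single bag)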